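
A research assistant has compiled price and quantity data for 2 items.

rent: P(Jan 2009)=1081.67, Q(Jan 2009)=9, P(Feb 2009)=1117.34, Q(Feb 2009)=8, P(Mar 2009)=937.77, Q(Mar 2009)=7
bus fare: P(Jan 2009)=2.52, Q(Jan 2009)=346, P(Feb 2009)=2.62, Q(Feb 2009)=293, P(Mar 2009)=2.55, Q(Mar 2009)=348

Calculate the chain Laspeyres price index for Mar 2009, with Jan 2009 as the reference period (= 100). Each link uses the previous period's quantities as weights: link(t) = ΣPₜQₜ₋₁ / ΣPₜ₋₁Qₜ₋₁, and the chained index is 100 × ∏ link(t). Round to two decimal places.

87.84

Link Jan 2009→Feb 2009:
ΣP(Feb 2009)Q(Jan 2009) = 1117.34×9 + 2.62×346 = 10056.06 + 906.52 = 10962.58
ΣP(Jan 2009)Q(Jan 2009) = 1081.67×9 + 2.52×346 = 9735.03 + 871.92 = 10606.95
link = 10962.58/10606.95 = 1.033528
Link Feb 2009→Mar 2009:
ΣP(Mar 2009)Q(Feb 2009) = 937.77×8 + 2.55×293 = 7502.16 + 747.15 = 8249.31
ΣP(Feb 2009)Q(Feb 2009) = 1117.34×8 + 2.62×293 = 8938.72 + 767.66 = 9706.38
link = 8249.31/9706.38 = 0.849885
Chained index = 100 × 1.033528 × 0.849885 = 87.8380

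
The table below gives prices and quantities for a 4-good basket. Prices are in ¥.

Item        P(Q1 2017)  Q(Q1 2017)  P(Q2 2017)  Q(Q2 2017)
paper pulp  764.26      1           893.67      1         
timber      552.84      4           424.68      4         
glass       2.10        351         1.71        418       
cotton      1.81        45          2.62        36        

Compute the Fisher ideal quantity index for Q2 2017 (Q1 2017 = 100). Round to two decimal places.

103.01

Laspeyres component (base-period weights):
ΣP(Q1 2017)Q(Q2 2017) = 764.26×1 + 552.84×4 + 2.10×418 + 1.81×36 = 764.26 + 2211.36 + 877.8 + 65.16 = 3918.58
ΣP(Q1 2017)Q(Q1 2017) = 764.26×1 + 552.84×4 + 2.10×351 + 1.81×45 = 764.26 + 2211.36 + 737.1 + 81.45 = 3794.17
L = 3918.58 / 3794.17 × 100 = 103.2790
Paasche component (current-period weights):
ΣP(Q2 2017)Q(Q2 2017) = 893.67×1 + 424.68×4 + 1.71×418 + 2.62×36 = 893.67 + 1698.72 + 714.78 + 94.32 = 3401.49
ΣP(Q2 2017)Q(Q1 2017) = 893.67×1 + 424.68×4 + 1.71×351 + 2.62×45 = 893.67 + 1698.72 + 600.21 + 117.9 = 3310.5
P = 3401.49 / 3310.5 × 100 = 102.7485
Fisher = √(L × P) = √(103.2790 × 102.7485) = 103.0134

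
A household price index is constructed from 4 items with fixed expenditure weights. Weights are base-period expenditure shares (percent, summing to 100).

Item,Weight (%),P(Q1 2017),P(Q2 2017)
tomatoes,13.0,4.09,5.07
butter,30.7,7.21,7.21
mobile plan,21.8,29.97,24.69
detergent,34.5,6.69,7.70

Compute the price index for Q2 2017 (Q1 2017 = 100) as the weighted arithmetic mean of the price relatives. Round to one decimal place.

104.5

tomatoes: 13.0 × (5.07/4.09) = 13.0 × 1.239609 = 16.1149
butter: 30.7 × (7.21/7.21) = 30.7 × 1.000000 = 30.7000
mobile plan: 21.8 × (24.69/29.97) = 21.8 × 0.823824 = 17.9594
detergent: 34.5 × (7.70/6.69) = 34.5 × 1.150972 = 39.7085
Index = Σ wᵢ·(p₁ᵢ/p₀ᵢ) = 16.1149 + 30.7000 + 17.9594 + 39.7085 = 104.4828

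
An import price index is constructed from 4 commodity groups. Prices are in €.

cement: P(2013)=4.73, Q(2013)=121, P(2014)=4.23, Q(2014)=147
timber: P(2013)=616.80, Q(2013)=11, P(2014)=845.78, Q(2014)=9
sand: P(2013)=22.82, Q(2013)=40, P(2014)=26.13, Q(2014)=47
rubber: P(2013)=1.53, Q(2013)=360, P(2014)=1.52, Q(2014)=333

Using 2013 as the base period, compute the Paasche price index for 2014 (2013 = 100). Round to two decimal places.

127.33

Paasche price index uses current-period quantities as weights.
ΣP(2014)·Q(2014) = 4.23×147 + 845.78×9 + 26.13×47 + 1.52×333 = 621.81 + 7612.02 + 1228.11 + 506.16 = 9968.1
ΣP(2013)·Q(2014) = 4.73×147 + 616.80×9 + 22.82×47 + 1.53×333 = 695.31 + 5551.2 + 1072.54 + 509.49 = 7828.54
Index = 9968.1 / 7828.54 × 100 = 127.3303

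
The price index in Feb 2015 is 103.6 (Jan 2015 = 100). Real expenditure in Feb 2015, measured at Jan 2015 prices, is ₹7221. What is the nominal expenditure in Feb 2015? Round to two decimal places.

7480.96

Nominal = Real × (Index/100) = 7221 × (103.6/100)
        = 7221 × 1.036 = 7480.9560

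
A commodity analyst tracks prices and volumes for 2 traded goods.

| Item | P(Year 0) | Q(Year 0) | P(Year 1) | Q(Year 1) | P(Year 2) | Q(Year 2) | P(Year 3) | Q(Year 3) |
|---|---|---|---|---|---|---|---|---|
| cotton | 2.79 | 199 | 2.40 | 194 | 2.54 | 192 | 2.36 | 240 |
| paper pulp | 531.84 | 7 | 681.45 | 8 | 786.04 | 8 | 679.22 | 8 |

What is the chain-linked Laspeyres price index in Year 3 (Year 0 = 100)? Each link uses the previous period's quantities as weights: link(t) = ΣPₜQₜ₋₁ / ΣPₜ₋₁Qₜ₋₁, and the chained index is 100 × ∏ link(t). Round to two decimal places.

122.13

Link Year 0→Year 1:
ΣP(Year 1)Q(Year 0) = 2.40×199 + 681.45×7 = 477.6 + 4770.15 = 5247.75
ΣP(Year 0)Q(Year 0) = 2.79×199 + 531.84×7 = 555.21 + 3722.88 = 4278.09
link = 5247.75/4278.09 = 1.226657
Link Year 1→Year 2:
ΣP(Year 2)Q(Year 1) = 2.54×194 + 786.04×8 = 492.76 + 6288.32 = 6781.08
ΣP(Year 1)Q(Year 1) = 2.40×194 + 681.45×8 = 465.6 + 5451.6 = 5917.2
link = 6781.08/5917.2 = 1.145995
Link Year 2→Year 3:
ΣP(Year 3)Q(Year 2) = 2.36×192 + 679.22×8 = 453.12 + 5433.76 = 5886.88
ΣP(Year 2)Q(Year 2) = 2.54×192 + 786.04×8 = 487.68 + 6288.32 = 6776
link = 5886.88/6776 = 0.868784
Chained index = 100 × 1.226657 × 1.145995 × 0.868784 = 122.1287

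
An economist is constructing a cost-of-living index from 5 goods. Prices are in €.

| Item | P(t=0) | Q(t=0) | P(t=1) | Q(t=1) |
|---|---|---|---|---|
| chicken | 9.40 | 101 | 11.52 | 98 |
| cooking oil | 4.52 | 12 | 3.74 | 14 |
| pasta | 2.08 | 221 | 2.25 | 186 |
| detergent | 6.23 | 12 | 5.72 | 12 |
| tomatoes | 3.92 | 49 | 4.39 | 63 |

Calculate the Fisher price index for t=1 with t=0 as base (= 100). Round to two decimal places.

114.93

Laspeyres component (base-period weights):
ΣP(t=1)Q(t=0) = 11.52×101 + 3.74×12 + 2.25×221 + 5.72×12 + 4.39×49 = 1163.52 + 44.88 + 497.25 + 68.64 + 215.11 = 1989.4
ΣP(t=0)Q(t=0) = 9.40×101 + 4.52×12 + 2.08×221 + 6.23×12 + 3.92×49 = 949.4 + 54.24 + 459.68 + 74.76 + 192.08 = 1730.16
L = 1989.4 / 1730.16 × 100 = 114.9836
Paasche component (current-period weights):
ΣP(t=1)Q(t=1) = 11.52×98 + 3.74×14 + 2.25×186 + 5.72×12 + 4.39×63 = 1128.96 + 52.36 + 418.5 + 68.64 + 276.57 = 1945.03
ΣP(t=0)Q(t=1) = 9.40×98 + 4.52×14 + 2.08×186 + 6.23×12 + 3.92×63 = 921.2 + 63.28 + 386.88 + 74.76 + 246.96 = 1693.08
P = 1945.03 / 1693.08 × 100 = 114.8812
Fisher = √(L × P) = √(114.9836 × 114.8812) = 114.9324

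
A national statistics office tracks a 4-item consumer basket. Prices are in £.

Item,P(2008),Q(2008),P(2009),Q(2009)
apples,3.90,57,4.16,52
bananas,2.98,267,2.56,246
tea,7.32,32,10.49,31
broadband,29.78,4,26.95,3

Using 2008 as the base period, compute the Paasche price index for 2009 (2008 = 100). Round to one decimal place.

Paasche price index uses current-period quantities as weights.
ΣP(2009)·Q(2009) = 4.16×52 + 2.56×246 + 10.49×31 + 26.95×3 = 216.32 + 629.76 + 325.19 + 80.85 = 1252.12
ΣP(2008)·Q(2009) = 3.90×52 + 2.98×246 + 7.32×31 + 29.78×3 = 202.8 + 733.08 + 226.92 + 89.34 = 1252.14
Index = 1252.12 / 1252.14 × 100 = 99.9984

100.0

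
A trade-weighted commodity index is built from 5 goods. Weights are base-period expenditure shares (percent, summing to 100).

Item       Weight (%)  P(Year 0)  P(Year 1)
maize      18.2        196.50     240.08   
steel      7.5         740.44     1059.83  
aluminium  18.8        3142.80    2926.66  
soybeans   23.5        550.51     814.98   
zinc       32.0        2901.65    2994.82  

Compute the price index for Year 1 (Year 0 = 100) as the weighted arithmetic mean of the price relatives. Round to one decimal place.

118.3

maize: 18.2 × (240.08/196.50) = 18.2 × 1.221781 = 22.2364
steel: 7.5 × (1059.83/740.44) = 7.5 × 1.431352 = 10.7351
aluminium: 18.8 × (2926.66/3142.80) = 18.8 × 0.931227 = 17.5071
soybeans: 23.5 × (814.98/550.51) = 23.5 × 1.480409 = 34.7896
zinc: 32.0 × (2994.82/2901.65) = 32.0 × 1.032109 = 33.0275
Index = Σ wᵢ·(p₁ᵢ/p₀ᵢ) = 22.2364 + 10.7351 + 17.5071 + 34.7896 + 33.0275 = 118.2957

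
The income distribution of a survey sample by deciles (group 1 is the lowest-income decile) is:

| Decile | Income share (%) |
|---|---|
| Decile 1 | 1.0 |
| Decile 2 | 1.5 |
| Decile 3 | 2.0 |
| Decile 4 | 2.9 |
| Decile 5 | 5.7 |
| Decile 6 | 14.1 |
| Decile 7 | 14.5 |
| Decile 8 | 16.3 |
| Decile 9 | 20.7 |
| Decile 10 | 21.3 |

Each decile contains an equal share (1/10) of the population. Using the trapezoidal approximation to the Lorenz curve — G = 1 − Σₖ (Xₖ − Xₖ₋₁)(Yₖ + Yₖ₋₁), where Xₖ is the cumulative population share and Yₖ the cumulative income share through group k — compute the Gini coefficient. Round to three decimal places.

0.432

Cumulative income shares Yₖ: 0.0100, 0.0250, 0.0450, 0.0740, 0.1310, 0.2720, 0.4170, 0.5800, 0.7870, 1.0000
Σ (Xₖ−Xₖ₋₁)(Yₖ+Yₖ₋₁) = (1/10)(0.0100+0.0000) + (1/10)(0.0250+0.0100) + (1/10)(0.0450+0.0250) + (1/10)(0.0740+0.0450) + (1/10)(0.1310+0.0740) + (1/10)(0.2720+0.1310) + (1/10)(0.4170+0.2720) + (1/10)(0.5800+0.4170) + (1/10)(0.7870+0.5800) + (1/10)(1.0000+0.7870)
  = 0.0010 + 0.0035 + 0.0070 + 0.0119 + 0.0205 + 0.0403 + 0.0689 + 0.0997 + 0.1367 + 0.1787 = 0.5682
G = 1 − 0.5682 = 0.4318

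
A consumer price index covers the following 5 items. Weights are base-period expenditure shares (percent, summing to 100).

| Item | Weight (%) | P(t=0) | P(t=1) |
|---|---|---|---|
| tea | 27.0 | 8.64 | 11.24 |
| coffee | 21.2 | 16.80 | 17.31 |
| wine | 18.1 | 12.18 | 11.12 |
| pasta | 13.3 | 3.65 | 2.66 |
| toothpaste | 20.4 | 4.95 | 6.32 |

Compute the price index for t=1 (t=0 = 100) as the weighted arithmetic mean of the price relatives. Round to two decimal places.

tea: 27.0 × (11.24/8.64) = 27.0 × 1.300926 = 35.1250
coffee: 21.2 × (17.31/16.80) = 21.2 × 1.030357 = 21.8436
wine: 18.1 × (11.12/12.18) = 18.1 × 0.912972 = 16.5248
pasta: 13.3 × (2.66/3.65) = 13.3 × 0.728767 = 9.6926
toothpaste: 20.4 × (6.32/4.95) = 20.4 × 1.276768 = 26.0461
Index = Σ wᵢ·(p₁ᵢ/p₀ᵢ) = 35.1250 + 21.8436 + 16.5248 + 9.6926 + 26.0461 = 109.2320

109.23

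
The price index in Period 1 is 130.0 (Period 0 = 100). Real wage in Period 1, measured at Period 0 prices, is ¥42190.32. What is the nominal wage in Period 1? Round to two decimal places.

Nominal = Real × (Index/100) = 42190.32 × (130.0/100)
        = 42190.32 × 1.300 = 54847.4160

54847.42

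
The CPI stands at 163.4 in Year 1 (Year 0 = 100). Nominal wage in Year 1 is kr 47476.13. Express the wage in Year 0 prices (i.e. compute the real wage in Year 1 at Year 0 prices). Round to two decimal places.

Real = Nominal ÷ (Index/100) = 47476.13 ÷ (163.4/100)
     = 47476.13 ÷ 1.634 = 29055.1591

29055.16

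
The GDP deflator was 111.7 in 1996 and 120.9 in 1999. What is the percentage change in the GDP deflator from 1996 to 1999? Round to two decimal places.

Change = (120.9 − 111.7) / 111.7 × 100
       = 9.2 / 111.7 × 100 = 8.2363%

8.24%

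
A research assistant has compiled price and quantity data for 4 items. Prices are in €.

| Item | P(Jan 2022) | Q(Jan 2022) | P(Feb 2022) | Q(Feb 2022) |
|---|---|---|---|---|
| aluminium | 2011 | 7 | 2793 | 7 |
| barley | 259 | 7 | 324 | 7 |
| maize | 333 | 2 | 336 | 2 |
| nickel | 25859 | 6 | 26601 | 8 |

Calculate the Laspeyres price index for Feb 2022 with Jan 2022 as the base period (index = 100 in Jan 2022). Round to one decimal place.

106.0

Laspeyres price index uses base-period quantities as weights.
ΣP(Feb 2022)·Q(Jan 2022) = 2793×7 + 324×7 + 336×2 + 26601×6 = 19551 + 2268 + 672 + 159606 = 182097
ΣP(Jan 2022)·Q(Jan 2022) = 2011×7 + 259×7 + 333×2 + 25859×6 = 14077 + 1813 + 666 + 155154 = 171710
Index = 182097 / 171710 × 100 = 106.0492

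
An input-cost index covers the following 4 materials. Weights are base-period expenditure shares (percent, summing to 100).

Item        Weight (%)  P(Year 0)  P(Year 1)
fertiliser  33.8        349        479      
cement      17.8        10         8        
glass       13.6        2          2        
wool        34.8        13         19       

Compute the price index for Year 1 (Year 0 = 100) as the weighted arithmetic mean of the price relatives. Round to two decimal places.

125.09

fertiliser: 33.8 × (479/349) = 33.8 × 1.372493 = 46.3903
cement: 17.8 × (8/10) = 17.8 × 0.800000 = 14.2400
glass: 13.6 × (2/2) = 13.6 × 1.000000 = 13.6000
wool: 34.8 × (19/13) = 34.8 × 1.461538 = 50.8615
Index = Σ wᵢ·(p₁ᵢ/p₀ᵢ) = 46.3903 + 14.2400 + 13.6000 + 50.8615 = 125.0918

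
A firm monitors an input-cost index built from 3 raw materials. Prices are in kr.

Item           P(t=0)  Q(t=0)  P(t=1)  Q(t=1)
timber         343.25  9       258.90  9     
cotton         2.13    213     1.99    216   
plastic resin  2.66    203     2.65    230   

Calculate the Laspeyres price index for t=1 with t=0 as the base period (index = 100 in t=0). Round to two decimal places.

Laspeyres price index uses base-period quantities as weights.
ΣP(t=1)·Q(t=0) = 258.90×9 + 1.99×213 + 2.65×203 = 2330.1 + 423.87 + 537.95 = 3291.92
ΣP(t=0)·Q(t=0) = 343.25×9 + 2.13×213 + 2.66×203 = 3089.25 + 453.69 + 539.98 = 4082.92
Index = 3291.92 / 4082.92 × 100 = 80.6266

80.63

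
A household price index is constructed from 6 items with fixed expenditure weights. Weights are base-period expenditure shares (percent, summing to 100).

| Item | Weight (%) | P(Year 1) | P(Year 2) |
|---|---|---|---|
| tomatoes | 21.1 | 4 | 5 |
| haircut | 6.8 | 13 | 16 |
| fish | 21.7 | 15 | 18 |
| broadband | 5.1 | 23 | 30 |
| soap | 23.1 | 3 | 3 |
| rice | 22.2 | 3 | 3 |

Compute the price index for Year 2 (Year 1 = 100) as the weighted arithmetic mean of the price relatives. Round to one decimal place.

tomatoes: 21.1 × (5/4) = 21.1 × 1.250000 = 26.3750
haircut: 6.8 × (16/13) = 6.8 × 1.230769 = 8.3692
fish: 21.7 × (18/15) = 21.7 × 1.200000 = 26.0400
broadband: 5.1 × (30/23) = 5.1 × 1.304348 = 6.6522
soap: 23.1 × (3/3) = 23.1 × 1.000000 = 23.1000
rice: 22.2 × (3/3) = 22.2 × 1.000000 = 22.2000
Index = Σ wᵢ·(p₁ᵢ/p₀ᵢ) = 26.3750 + 8.3692 + 26.0400 + 6.6522 + 23.1000 + 22.2000 = 112.7364

112.7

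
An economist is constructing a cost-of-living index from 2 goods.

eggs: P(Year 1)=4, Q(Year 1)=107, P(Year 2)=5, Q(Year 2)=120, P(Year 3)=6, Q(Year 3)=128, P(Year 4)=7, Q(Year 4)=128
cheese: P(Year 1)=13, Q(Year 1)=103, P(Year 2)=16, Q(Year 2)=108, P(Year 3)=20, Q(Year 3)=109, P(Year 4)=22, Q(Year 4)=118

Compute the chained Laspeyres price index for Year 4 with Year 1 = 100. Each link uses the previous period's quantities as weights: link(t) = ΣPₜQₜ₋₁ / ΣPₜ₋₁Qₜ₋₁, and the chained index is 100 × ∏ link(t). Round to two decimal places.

Link Year 1→Year 2:
ΣP(Year 2)Q(Year 1) = 5×107 + 16×103 = 535 + 1648 = 2183
ΣP(Year 1)Q(Year 1) = 4×107 + 13×103 = 428 + 1339 = 1767
link = 2183/1767 = 1.235427
Link Year 2→Year 3:
ΣP(Year 3)Q(Year 2) = 6×120 + 20×108 = 720 + 2160 = 2880
ΣP(Year 2)Q(Year 2) = 5×120 + 16×108 = 600 + 1728 = 2328
link = 2880/2328 = 1.237113
Link Year 3→Year 4:
ΣP(Year 4)Q(Year 3) = 7×128 + 22×109 = 896 + 2398 = 3294
ΣP(Year 3)Q(Year 3) = 6×128 + 20×109 = 768 + 2180 = 2948
link = 3294/2948 = 1.117368
Chained index = 100 × 1.235427 × 1.237113 × 1.117368 = 170.7744

170.77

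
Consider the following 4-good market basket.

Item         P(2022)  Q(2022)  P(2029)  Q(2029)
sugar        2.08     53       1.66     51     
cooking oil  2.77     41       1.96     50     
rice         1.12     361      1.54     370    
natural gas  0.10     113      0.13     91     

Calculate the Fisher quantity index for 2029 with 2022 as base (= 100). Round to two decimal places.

103.95

Laspeyres component (base-period weights):
ΣP(2022)Q(2029) = 2.08×51 + 2.77×50 + 1.12×370 + 0.10×91 = 106.08 + 138.5 + 414.4 + 9.1 = 668.08
ΣP(2022)Q(2022) = 2.08×53 + 2.77×41 + 1.12×361 + 0.10×113 = 110.24 + 113.57 + 404.32 + 11.3 = 639.43
L = 668.08 / 639.43 × 100 = 104.4806
Paasche component (current-period weights):
ΣP(2029)Q(2029) = 1.66×51 + 1.96×50 + 1.54×370 + 0.13×91 = 84.66 + 98 + 569.8 + 11.83 = 764.29
ΣP(2029)Q(2022) = 1.66×53 + 1.96×41 + 1.54×361 + 0.13×113 = 87.98 + 80.36 + 555.94 + 14.69 = 738.97
P = 764.29 / 738.97 × 100 = 103.4264
Fisher = √(L × P) = √(104.4806 × 103.4264) = 103.9521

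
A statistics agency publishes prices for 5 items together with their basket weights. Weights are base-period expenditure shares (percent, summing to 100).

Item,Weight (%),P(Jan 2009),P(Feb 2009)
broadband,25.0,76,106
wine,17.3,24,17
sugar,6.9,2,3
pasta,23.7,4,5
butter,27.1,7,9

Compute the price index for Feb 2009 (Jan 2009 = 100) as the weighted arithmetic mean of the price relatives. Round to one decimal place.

121.9

broadband: 25.0 × (106/76) = 25.0 × 1.394737 = 34.8684
wine: 17.3 × (17/24) = 17.3 × 0.708333 = 12.2542
sugar: 6.9 × (3/2) = 6.9 × 1.500000 = 10.3500
pasta: 23.7 × (5/4) = 23.7 × 1.250000 = 29.6250
butter: 27.1 × (9/7) = 27.1 × 1.285714 = 34.8429
Index = Σ wᵢ·(p₁ᵢ/p₀ᵢ) = 34.8684 + 12.2542 + 10.3500 + 29.6250 + 34.8429 = 121.9404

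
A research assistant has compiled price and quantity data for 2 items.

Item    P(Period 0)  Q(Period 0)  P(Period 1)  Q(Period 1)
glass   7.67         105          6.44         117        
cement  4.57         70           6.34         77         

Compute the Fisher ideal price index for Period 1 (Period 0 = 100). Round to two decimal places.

Laspeyres component (base-period weights):
ΣP(Period 1)Q(Period 0) = 6.44×105 + 6.34×70 = 676.2 + 443.8 = 1120
ΣP(Period 0)Q(Period 0) = 7.67×105 + 4.57×70 = 805.35 + 319.9 = 1125.25
L = 1120 / 1125.25 × 100 = 99.5334
Paasche component (current-period weights):
ΣP(Period 1)Q(Period 1) = 6.44×117 + 6.34×77 = 753.48 + 488.18 = 1241.66
ΣP(Period 0)Q(Period 1) = 7.67×117 + 4.57×77 = 897.39 + 351.89 = 1249.28
P = 1241.66 / 1249.28 × 100 = 99.3900
Fisher = √(L × P) = √(99.5334 × 99.3900) = 99.4617

99.46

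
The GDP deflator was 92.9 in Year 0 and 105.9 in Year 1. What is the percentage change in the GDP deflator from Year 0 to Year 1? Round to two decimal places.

Change = (105.9 − 92.9) / 92.9 × 100
       = 13.0 / 92.9 × 100 = 13.9935%

13.99%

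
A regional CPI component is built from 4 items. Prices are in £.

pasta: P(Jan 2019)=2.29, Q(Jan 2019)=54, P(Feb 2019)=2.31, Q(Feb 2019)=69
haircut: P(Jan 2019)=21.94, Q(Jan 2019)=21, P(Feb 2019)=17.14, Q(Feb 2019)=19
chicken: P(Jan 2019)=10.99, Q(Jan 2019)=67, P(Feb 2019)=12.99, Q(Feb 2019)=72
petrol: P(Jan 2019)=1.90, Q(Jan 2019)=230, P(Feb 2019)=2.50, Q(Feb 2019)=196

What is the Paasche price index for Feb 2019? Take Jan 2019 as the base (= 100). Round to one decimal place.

109.9

Paasche price index uses current-period quantities as weights.
ΣP(Feb 2019)·Q(Feb 2019) = 2.31×69 + 17.14×19 + 12.99×72 + 2.50×196 = 159.39 + 325.66 + 935.28 + 490 = 1910.33
ΣP(Jan 2019)·Q(Feb 2019) = 2.29×69 + 21.94×19 + 10.99×72 + 1.90×196 = 158.01 + 416.86 + 791.28 + 372.4 = 1738.55
Index = 1910.33 / 1738.55 × 100 = 109.8806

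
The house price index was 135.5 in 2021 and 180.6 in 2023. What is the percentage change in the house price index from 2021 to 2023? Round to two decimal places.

33.28%

Change = (180.6 − 135.5) / 135.5 × 100
       = 45.1 / 135.5 × 100 = 33.2841%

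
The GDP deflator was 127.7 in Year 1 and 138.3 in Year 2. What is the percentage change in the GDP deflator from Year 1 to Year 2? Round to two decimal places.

Change = (138.3 − 127.7) / 127.7 × 100
       = 10.6 / 127.7 × 100 = 8.3007%

8.30%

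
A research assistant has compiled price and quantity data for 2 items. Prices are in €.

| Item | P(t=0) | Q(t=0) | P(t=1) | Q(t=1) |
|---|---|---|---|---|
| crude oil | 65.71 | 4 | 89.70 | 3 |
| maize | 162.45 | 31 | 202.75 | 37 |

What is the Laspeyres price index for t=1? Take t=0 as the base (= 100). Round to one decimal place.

Laspeyres price index uses base-period quantities as weights.
ΣP(t=1)·Q(t=0) = 89.70×4 + 202.75×31 = 358.8 + 6285.25 = 6644.05
ΣP(t=0)·Q(t=0) = 65.71×4 + 162.45×31 = 262.84 + 5035.95 = 5298.79
Index = 6644.05 / 5298.79 × 100 = 125.3881

125.4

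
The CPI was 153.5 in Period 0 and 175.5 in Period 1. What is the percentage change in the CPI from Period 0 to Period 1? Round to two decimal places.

Change = (175.5 − 153.5) / 153.5 × 100
       = 22.0 / 153.5 × 100 = 14.3322%

14.33%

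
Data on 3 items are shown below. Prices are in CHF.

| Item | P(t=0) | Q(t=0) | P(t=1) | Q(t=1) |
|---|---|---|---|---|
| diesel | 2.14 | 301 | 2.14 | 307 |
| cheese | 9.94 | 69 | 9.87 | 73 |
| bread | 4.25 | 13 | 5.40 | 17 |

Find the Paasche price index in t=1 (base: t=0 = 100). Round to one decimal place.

Paasche price index uses current-period quantities as weights.
ΣP(t=1)·Q(t=1) = 2.14×307 + 9.87×73 + 5.40×17 = 656.98 + 720.51 + 91.8 = 1469.29
ΣP(t=0)·Q(t=1) = 2.14×307 + 9.94×73 + 4.25×17 = 656.98 + 725.62 + 72.25 = 1454.85
Index = 1469.29 / 1454.85 × 100 = 100.9925

101.0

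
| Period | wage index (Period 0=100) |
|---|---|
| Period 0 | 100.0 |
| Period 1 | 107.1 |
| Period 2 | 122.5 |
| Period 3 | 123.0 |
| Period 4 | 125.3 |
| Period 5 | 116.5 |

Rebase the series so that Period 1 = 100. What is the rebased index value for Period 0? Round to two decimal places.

Rebased(Period 0) = 100.0 / 107.1 × 100 = 93.3707

93.37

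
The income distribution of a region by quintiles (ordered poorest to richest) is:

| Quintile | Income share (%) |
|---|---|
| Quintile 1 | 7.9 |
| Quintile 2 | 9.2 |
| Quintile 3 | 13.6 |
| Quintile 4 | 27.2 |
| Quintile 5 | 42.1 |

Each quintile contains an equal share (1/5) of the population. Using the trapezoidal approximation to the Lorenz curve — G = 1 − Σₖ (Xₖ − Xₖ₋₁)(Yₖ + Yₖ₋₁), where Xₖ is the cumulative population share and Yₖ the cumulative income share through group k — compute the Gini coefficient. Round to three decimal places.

Cumulative income shares Yₖ: 0.0790, 0.1710, 0.3070, 0.5790, 1.0000
Σ (Xₖ−Xₖ₋₁)(Yₖ+Yₖ₋₁) = (1/5)(0.0790+0.0000) + (1/5)(0.1710+0.0790) + (1/5)(0.3070+0.1710) + (1/5)(0.5790+0.3070) + (1/5)(1.0000+0.5790)
  = 0.0158 + 0.0500 + 0.0956 + 0.1772 + 0.3158 = 0.6544
G = 1 − 0.6544 = 0.3456

0.346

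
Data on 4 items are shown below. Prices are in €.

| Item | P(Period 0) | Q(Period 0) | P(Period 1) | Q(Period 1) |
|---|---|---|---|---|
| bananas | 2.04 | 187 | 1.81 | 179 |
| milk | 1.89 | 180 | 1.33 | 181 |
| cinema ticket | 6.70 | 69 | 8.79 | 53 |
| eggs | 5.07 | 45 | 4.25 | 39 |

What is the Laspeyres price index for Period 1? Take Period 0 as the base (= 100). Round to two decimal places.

97.42

Laspeyres price index uses base-period quantities as weights.
ΣP(Period 1)·Q(Period 0) = 1.81×187 + 1.33×180 + 8.79×69 + 4.25×45 = 338.47 + 239.4 + 606.51 + 191.25 = 1375.63
ΣP(Period 0)·Q(Period 0) = 2.04×187 + 1.89×180 + 6.70×69 + 5.07×45 = 381.48 + 340.2 + 462.3 + 228.15 = 1412.13
Index = 1375.63 / 1412.13 × 100 = 97.4153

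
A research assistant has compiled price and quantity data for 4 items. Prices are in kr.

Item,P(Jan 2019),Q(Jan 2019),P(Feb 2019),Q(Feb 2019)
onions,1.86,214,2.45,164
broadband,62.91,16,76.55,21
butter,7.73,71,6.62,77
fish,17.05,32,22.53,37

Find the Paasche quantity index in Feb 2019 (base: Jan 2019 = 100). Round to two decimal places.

114.03

Paasche quantity index uses current-period prices as weights.
ΣP(Feb 2019)·Q(Feb 2019) = 2.45×164 + 76.55×21 + 6.62×77 + 22.53×37 = 401.8 + 1607.55 + 509.74 + 833.61 = 3352.7
ΣP(Feb 2019)·Q(Jan 2019) = 2.45×214 + 76.55×16 + 6.62×71 + 22.53×32 = 524.3 + 1224.8 + 470.02 + 720.96 = 2940.08
Index = 3352.7 / 2940.08 × 100 = 114.0343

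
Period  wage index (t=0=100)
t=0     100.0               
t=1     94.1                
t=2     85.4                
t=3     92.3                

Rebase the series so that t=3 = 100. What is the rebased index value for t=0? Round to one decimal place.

108.3

Rebased(t=0) = 100.0 / 92.3 × 100 = 108.3424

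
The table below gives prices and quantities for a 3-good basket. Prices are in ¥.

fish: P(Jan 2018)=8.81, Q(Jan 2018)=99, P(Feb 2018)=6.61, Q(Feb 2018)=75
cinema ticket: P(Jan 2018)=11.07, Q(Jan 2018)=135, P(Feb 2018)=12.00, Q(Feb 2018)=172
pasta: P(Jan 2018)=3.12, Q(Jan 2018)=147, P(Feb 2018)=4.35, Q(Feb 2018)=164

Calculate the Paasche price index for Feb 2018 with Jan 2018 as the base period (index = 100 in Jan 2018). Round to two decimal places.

106.39

Paasche price index uses current-period quantities as weights.
ΣP(Feb 2018)·Q(Feb 2018) = 6.61×75 + 12.00×172 + 4.35×164 = 495.75 + 2064 + 713.4 = 3273.15
ΣP(Jan 2018)·Q(Feb 2018) = 8.81×75 + 11.07×172 + 3.12×164 = 660.75 + 1904.04 + 511.68 = 3076.47
Index = 3273.15 / 3076.47 × 100 = 106.3930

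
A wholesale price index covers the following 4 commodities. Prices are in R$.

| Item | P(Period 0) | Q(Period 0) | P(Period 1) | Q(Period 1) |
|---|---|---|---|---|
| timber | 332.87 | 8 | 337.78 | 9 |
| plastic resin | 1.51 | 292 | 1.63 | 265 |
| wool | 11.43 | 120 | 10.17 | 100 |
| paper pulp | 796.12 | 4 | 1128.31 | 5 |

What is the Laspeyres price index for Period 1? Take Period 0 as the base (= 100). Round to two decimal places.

Laspeyres price index uses base-period quantities as weights.
ΣP(Period 1)·Q(Period 0) = 337.78×8 + 1.63×292 + 10.17×120 + 1128.31×4 = 2702.24 + 475.96 + 1220.4 + 4513.24 = 8911.84
ΣP(Period 0)·Q(Period 0) = 332.87×8 + 1.51×292 + 11.43×120 + 796.12×4 = 2662.96 + 440.92 + 1371.6 + 3184.48 = 7659.96
Index = 8911.84 / 7659.96 × 100 = 116.3432

116.34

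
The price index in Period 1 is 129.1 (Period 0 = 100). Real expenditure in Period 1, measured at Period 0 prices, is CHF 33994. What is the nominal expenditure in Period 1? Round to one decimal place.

43886.3

Nominal = Real × (Index/100) = 33994 × (129.1/100)
        = 33994 × 1.291 = 43886.2540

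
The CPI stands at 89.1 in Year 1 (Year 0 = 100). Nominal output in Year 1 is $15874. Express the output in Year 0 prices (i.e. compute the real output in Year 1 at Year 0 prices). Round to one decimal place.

17815.9

Real = Nominal ÷ (Index/100) = 15874 ÷ (89.1/100)
     = 15874 ÷ 0.891 = 17815.9371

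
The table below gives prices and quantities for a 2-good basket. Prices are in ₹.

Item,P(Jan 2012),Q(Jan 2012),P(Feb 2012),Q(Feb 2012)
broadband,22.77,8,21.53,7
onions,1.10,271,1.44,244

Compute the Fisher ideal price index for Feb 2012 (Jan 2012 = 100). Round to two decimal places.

Laspeyres component (base-period weights):
ΣP(Feb 2012)Q(Jan 2012) = 21.53×8 + 1.44×271 = 172.24 + 390.24 = 562.48
ΣP(Jan 2012)Q(Jan 2012) = 22.77×8 + 1.10×271 = 182.16 + 298.1 = 480.26
L = 562.48 / 480.26 × 100 = 117.1199
Paasche component (current-period weights):
ΣP(Feb 2012)Q(Feb 2012) = 21.53×7 + 1.44×244 = 150.71 + 351.36 = 502.07
ΣP(Jan 2012)Q(Feb 2012) = 22.77×7 + 1.10×244 = 159.39 + 268.4 = 427.79
P = 502.07 / 427.79 × 100 = 117.3637
Fisher = √(L × P) = √(117.1199 × 117.3637) = 117.2417

117.24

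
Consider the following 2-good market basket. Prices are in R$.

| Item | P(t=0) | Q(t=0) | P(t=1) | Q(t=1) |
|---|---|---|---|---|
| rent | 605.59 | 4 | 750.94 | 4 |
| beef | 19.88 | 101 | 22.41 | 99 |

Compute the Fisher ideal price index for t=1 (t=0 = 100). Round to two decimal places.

118.92

Laspeyres component (base-period weights):
ΣP(t=1)Q(t=0) = 750.94×4 + 22.41×101 = 3003.76 + 2263.41 = 5267.17
ΣP(t=0)Q(t=0) = 605.59×4 + 19.88×101 = 2422.36 + 2007.88 = 4430.24
L = 5267.17 / 4430.24 × 100 = 118.8913
Paasche component (current-period weights):
ΣP(t=1)Q(t=1) = 750.94×4 + 22.41×99 = 3003.76 + 2218.59 = 5222.35
ΣP(t=0)Q(t=1) = 605.59×4 + 19.88×99 = 2422.36 + 1968.12 = 4390.48
P = 5222.35 / 4390.48 × 100 = 118.9471
Fisher = √(L × P) = √(118.8913 × 118.9471) = 118.9192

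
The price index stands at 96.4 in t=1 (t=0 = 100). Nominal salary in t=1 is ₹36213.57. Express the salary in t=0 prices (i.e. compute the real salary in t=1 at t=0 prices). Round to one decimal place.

37565.9

Real = Nominal ÷ (Index/100) = 36213.57 ÷ (96.4/100)
     = 36213.57 ÷ 0.964 = 37565.9440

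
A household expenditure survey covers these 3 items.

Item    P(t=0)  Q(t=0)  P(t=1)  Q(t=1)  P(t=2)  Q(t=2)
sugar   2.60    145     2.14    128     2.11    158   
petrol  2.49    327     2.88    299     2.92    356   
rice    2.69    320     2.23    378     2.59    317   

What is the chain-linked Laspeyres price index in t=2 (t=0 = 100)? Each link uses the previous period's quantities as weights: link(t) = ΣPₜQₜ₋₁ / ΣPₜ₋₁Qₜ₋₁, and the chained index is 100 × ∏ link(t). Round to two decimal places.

Link t=0→t=1:
ΣP(t=1)Q(t=0) = 2.14×145 + 2.88×327 + 2.23×320 = 310.3 + 941.76 + 713.6 = 1965.66
ΣP(t=0)Q(t=0) = 2.60×145 + 2.49×327 + 2.69×320 = 377 + 814.23 + 860.8 = 2052.03
link = 1965.66/2052.03 = 0.957910
Link t=1→t=2:
ΣP(t=2)Q(t=1) = 2.11×128 + 2.92×299 + 2.59×378 = 270.08 + 873.08 + 979.02 = 2122.18
ΣP(t=1)Q(t=1) = 2.14×128 + 2.88×299 + 2.23×378 = 273.92 + 861.12 + 842.94 = 1977.98
link = 2122.18/1977.98 = 1.072903
Chained index = 100 × 0.957910 × 1.072903 = 102.7744

102.77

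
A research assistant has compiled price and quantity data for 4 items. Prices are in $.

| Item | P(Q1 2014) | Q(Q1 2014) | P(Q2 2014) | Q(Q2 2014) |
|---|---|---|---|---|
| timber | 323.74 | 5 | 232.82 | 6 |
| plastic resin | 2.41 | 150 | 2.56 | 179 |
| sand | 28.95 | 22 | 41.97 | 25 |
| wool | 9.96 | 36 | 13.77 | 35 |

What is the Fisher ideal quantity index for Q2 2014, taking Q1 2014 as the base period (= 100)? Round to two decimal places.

Laspeyres component (base-period weights):
ΣP(Q1 2014)Q(Q2 2014) = 323.74×6 + 2.41×179 + 28.95×25 + 9.96×35 = 1942.44 + 431.39 + 723.75 + 348.6 = 3446.18
ΣP(Q1 2014)Q(Q1 2014) = 323.74×5 + 2.41×150 + 28.95×22 + 9.96×36 = 1618.7 + 361.5 + 636.9 + 358.56 = 2975.66
L = 3446.18 / 2975.66 × 100 = 115.8123
Paasche component (current-period weights):
ΣP(Q2 2014)Q(Q2 2014) = 232.82×6 + 2.56×179 + 41.97×25 + 13.77×35 = 1396.92 + 458.24 + 1049.25 + 481.95 = 3386.36
ΣP(Q2 2014)Q(Q1 2014) = 232.82×5 + 2.56×150 + 41.97×22 + 13.77×36 = 1164.1 + 384 + 923.34 + 495.72 = 2967.16
P = 3386.36 / 2967.16 × 100 = 114.1280
Fisher = √(L × P) = √(115.8123 × 114.1280) = 114.9671

114.97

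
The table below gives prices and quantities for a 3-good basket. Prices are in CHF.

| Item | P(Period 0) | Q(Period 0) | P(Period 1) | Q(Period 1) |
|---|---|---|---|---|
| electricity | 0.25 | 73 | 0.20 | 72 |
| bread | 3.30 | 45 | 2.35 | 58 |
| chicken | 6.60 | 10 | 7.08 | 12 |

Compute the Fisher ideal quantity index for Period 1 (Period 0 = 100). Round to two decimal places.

123.64

Laspeyres component (base-period weights):
ΣP(Period 0)Q(Period 1) = 0.25×72 + 3.30×58 + 6.60×12 = 18 + 191.4 + 79.2 = 288.6
ΣP(Period 0)Q(Period 0) = 0.25×73 + 3.30×45 + 6.60×10 = 18.25 + 148.5 + 66 = 232.75
L = 288.6 / 232.75 × 100 = 123.9957
Paasche component (current-period weights):
ΣP(Period 1)Q(Period 1) = 0.20×72 + 2.35×58 + 7.08×12 = 14.4 + 136.3 + 84.96 = 235.66
ΣP(Period 1)Q(Period 0) = 0.20×73 + 2.35×45 + 7.08×10 = 14.6 + 105.75 + 70.8 = 191.15
P = 235.66 / 191.15 × 100 = 123.2854
Fisher = √(L × P) = √(123.9957 × 123.2854) = 123.6400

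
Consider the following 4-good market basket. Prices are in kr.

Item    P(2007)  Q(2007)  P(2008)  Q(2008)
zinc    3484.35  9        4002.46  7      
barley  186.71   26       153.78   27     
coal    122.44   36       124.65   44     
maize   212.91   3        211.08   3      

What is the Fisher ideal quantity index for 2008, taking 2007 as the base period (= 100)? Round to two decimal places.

85.37

Laspeyres component (base-period weights):
ΣP(2007)Q(2008) = 3484.35×7 + 186.71×27 + 122.44×44 + 212.91×3 = 24390.45 + 5041.17 + 5387.36 + 638.73 = 35457.71
ΣP(2007)Q(2007) = 3484.35×9 + 186.71×26 + 122.44×36 + 212.91×3 = 31359.15 + 4854.46 + 4407.84 + 638.73 = 41260.18
L = 35457.71 / 41260.18 × 100 = 85.9369
Paasche component (current-period weights):
ΣP(2008)Q(2008) = 4002.46×7 + 153.78×27 + 124.65×44 + 211.08×3 = 28017.22 + 4152.06 + 5484.6 + 633.24 = 38287.12
ΣP(2008)Q(2007) = 4002.46×9 + 153.78×26 + 124.65×36 + 211.08×3 = 36022.14 + 3998.28 + 4487.4 + 633.24 = 45141.06
P = 38287.12 / 45141.06 × 100 = 84.8166
Fisher = √(L × P) = √(85.9369 × 84.8166) = 85.3749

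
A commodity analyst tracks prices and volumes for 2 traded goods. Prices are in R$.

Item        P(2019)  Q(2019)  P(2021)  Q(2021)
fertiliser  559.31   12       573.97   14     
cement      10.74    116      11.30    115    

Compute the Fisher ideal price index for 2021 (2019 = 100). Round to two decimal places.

103.00

Laspeyres component (base-period weights):
ΣP(2021)Q(2019) = 573.97×12 + 11.30×116 = 6887.64 + 1310.8 = 8198.44
ΣP(2019)Q(2019) = 559.31×12 + 10.74×116 = 6711.72 + 1245.84 = 7957.56
L = 8198.44 / 7957.56 × 100 = 103.0271
Paasche component (current-period weights):
ΣP(2021)Q(2021) = 573.97×14 + 11.30×115 = 8035.58 + 1299.5 = 9335.08
ΣP(2019)Q(2021) = 559.31×14 + 10.74×115 = 7830.34 + 1235.1 = 9065.44
P = 9335.08 / 9065.44 × 100 = 102.9744
Fisher = √(L × P) = √(103.0271 × 102.9744) = 103.0007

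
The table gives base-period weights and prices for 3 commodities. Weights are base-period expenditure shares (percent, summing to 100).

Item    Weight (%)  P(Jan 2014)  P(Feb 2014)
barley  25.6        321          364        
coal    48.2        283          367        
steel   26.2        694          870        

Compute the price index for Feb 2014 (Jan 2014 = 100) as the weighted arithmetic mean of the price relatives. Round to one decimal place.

124.4

barley: 25.6 × (364/321) = 25.6 × 1.133956 = 29.0293
coal: 48.2 × (367/283) = 48.2 × 1.296820 = 62.5067
steel: 26.2 × (870/694) = 26.2 × 1.253602 = 32.8444
Index = Σ wᵢ·(p₁ᵢ/p₀ᵢ) = 29.0293 + 62.5067 + 32.8444 = 124.3804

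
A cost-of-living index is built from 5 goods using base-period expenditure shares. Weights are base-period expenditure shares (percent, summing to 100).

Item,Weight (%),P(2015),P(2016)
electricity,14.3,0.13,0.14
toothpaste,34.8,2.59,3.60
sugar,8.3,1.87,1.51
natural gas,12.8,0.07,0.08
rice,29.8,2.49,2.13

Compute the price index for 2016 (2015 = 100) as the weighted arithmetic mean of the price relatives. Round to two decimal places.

110.59

electricity: 14.3 × (0.14/0.13) = 14.3 × 1.076923 = 15.4000
toothpaste: 34.8 × (3.60/2.59) = 34.8 × 1.389961 = 48.3707
sugar: 8.3 × (1.51/1.87) = 8.3 × 0.807487 = 6.7021
natural gas: 12.8 × (0.08/0.07) = 12.8 × 1.142857 = 14.6286
rice: 29.8 × (2.13/2.49) = 29.8 × 0.855422 = 25.4916
Index = Σ wᵢ·(p₁ᵢ/p₀ᵢ) = 15.4000 + 48.3707 + 6.7021 + 14.6286 + 25.4916 = 110.5929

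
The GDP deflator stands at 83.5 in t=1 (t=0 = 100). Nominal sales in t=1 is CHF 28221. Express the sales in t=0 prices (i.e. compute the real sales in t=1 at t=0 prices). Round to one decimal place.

33797.6

Real = Nominal ÷ (Index/100) = 28221 ÷ (83.5/100)
     = 28221 ÷ 0.835 = 33797.6048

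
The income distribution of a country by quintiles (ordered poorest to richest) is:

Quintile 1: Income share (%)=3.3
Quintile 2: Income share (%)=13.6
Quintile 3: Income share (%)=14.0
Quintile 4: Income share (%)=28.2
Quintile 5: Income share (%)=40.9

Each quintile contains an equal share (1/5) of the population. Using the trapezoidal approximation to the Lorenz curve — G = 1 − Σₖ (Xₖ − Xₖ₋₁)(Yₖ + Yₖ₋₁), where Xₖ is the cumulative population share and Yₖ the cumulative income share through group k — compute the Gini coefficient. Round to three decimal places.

0.359

Cumulative income shares Yₖ: 0.0330, 0.1690, 0.3090, 0.5910, 1.0000
Σ (Xₖ−Xₖ₋₁)(Yₖ+Yₖ₋₁) = (1/5)(0.0330+0.0000) + (1/5)(0.1690+0.0330) + (1/5)(0.3090+0.1690) + (1/5)(0.5910+0.3090) + (1/5)(1.0000+0.5910)
  = 0.0066 + 0.0404 + 0.0956 + 0.1800 + 0.3182 = 0.6408
G = 1 − 0.6408 = 0.3592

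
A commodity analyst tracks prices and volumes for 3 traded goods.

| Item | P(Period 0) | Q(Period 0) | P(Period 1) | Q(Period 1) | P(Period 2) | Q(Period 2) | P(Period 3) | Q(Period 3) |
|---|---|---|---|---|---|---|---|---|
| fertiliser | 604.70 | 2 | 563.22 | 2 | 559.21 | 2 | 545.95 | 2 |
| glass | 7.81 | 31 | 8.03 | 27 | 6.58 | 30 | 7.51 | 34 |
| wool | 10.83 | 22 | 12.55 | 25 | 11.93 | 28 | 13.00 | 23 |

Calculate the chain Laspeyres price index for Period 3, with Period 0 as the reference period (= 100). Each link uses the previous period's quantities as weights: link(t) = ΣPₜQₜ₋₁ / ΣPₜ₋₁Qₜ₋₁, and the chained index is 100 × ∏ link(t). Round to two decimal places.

95.82

Link Period 0→Period 1:
ΣP(Period 1)Q(Period 0) = 563.22×2 + 8.03×31 + 12.55×22 = 1126.44 + 248.93 + 276.1 = 1651.47
ΣP(Period 0)Q(Period 0) = 604.70×2 + 7.81×31 + 10.83×22 = 1209.4 + 242.11 + 238.26 = 1689.77
link = 1651.47/1689.77 = 0.977334
Link Period 1→Period 2:
ΣP(Period 2)Q(Period 1) = 559.21×2 + 6.58×27 + 11.93×25 = 1118.42 + 177.66 + 298.25 = 1594.33
ΣP(Period 1)Q(Period 1) = 563.22×2 + 8.03×27 + 12.55×25 = 1126.44 + 216.81 + 313.75 = 1657
link = 1594.33/1657 = 0.962179
Link Period 2→Period 3:
ΣP(Period 3)Q(Period 2) = 545.95×2 + 7.51×30 + 13.00×28 = 1091.9 + 225.3 + 364 = 1681.2
ΣP(Period 2)Q(Period 2) = 559.21×2 + 6.58×30 + 11.93×28 = 1118.42 + 197.4 + 334.04 = 1649.86
link = 1681.2/1649.86 = 1.018996
Chained index = 100 × 0.977334 × 0.962179 × 1.018996 = 95.8233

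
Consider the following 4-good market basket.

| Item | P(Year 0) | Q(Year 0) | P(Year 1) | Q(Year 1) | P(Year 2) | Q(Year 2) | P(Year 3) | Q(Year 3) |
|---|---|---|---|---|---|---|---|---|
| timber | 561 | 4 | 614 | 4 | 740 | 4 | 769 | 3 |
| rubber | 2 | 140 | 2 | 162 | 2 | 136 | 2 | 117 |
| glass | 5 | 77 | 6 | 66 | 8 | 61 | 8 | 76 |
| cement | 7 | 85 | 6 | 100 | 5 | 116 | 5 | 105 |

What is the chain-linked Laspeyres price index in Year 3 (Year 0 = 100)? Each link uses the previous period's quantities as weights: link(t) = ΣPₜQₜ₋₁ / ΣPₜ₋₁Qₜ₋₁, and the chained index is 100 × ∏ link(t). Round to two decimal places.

124.10

Link Year 0→Year 1:
ΣP(Year 1)Q(Year 0) = 614×4 + 2×140 + 6×77 + 6×85 = 2456 + 280 + 462 + 510 = 3708
ΣP(Year 0)Q(Year 0) = 561×4 + 2×140 + 5×77 + 7×85 = 2244 + 280 + 385 + 595 = 3504
link = 3708/3504 = 1.058219
Link Year 1→Year 2:
ΣP(Year 2)Q(Year 1) = 740×4 + 2×162 + 8×66 + 5×100 = 2960 + 324 + 528 + 500 = 4312
ΣP(Year 1)Q(Year 1) = 614×4 + 2×162 + 6×66 + 6×100 = 2456 + 324 + 396 + 600 = 3776
link = 4312/3776 = 1.141949
Link Year 2→Year 3:
ΣP(Year 3)Q(Year 2) = 769×4 + 2×136 + 8×61 + 5×116 = 3076 + 272 + 488 + 580 = 4416
ΣP(Year 2)Q(Year 2) = 740×4 + 2×136 + 8×61 + 5×116 = 2960 + 272 + 488 + 580 = 4300
link = 4416/4300 = 1.026977
Chained index = 100 × 1.058219 × 1.141949 × 1.026977 = 124.1032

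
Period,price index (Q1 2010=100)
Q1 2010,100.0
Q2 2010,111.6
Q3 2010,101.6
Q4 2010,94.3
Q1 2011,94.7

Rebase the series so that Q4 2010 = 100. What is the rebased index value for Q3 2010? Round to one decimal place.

107.7

Rebased(Q3 2010) = 101.6 / 94.3 × 100 = 107.7413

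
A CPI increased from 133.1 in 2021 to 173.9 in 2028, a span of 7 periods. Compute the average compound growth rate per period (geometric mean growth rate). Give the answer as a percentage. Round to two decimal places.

Growth factor = (173.9/133.1)^(1/7) = (1.306536)^(1/7) = 1.038936
Growth rate = 1.038936 − 1 = 0.038936 = 3.8936%

3.89%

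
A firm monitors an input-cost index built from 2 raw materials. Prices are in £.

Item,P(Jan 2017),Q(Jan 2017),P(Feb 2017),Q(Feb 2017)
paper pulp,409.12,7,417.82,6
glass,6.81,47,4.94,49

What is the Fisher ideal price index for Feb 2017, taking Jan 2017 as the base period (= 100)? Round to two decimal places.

98.87

Laspeyres component (base-period weights):
ΣP(Feb 2017)Q(Jan 2017) = 417.82×7 + 4.94×47 = 2924.74 + 232.18 = 3156.92
ΣP(Jan 2017)Q(Jan 2017) = 409.12×7 + 6.81×47 = 2863.84 + 320.07 = 3183.91
L = 3156.92 / 3183.91 × 100 = 99.1523
Paasche component (current-period weights):
ΣP(Feb 2017)Q(Feb 2017) = 417.82×6 + 4.94×49 = 2506.92 + 242.06 = 2748.98
ΣP(Jan 2017)Q(Feb 2017) = 409.12×6 + 6.81×49 = 2454.72 + 333.69 = 2788.41
P = 2748.98 / 2788.41 × 100 = 98.5859
Fisher = √(L × P) = √(99.1523 × 98.5859) = 98.8687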